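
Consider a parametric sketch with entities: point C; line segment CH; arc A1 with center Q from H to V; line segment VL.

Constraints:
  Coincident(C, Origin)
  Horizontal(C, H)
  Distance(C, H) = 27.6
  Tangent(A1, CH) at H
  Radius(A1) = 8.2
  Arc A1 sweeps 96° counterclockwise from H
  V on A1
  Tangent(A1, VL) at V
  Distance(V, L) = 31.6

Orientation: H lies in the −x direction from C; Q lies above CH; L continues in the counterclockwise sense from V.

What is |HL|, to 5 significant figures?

40.774

On A1, H sits at bearing -90° from Q; a 96° counterclockwise sweep puts V at bearing 6°, so V = Q + 8.2·(cos 6°, sin 6°) = (-19.445, 9.0571). Since A1 is tangent to VL there, QV ⟂ VL, so VL runs along (−sin 6°, cos 6°); with |VL| = 31.6, L = (-22.748, 40.484). Then |HL| = |L − H| = 40.774.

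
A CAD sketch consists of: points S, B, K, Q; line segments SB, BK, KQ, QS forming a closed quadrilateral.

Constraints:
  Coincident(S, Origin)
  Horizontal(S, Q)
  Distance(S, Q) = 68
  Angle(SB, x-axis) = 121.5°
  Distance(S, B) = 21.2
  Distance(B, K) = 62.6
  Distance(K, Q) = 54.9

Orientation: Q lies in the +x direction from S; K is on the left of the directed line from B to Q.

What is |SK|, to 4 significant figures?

65.44

Checks: |BK| = 62.60 ✓; |KQ| = 54.90 ✓.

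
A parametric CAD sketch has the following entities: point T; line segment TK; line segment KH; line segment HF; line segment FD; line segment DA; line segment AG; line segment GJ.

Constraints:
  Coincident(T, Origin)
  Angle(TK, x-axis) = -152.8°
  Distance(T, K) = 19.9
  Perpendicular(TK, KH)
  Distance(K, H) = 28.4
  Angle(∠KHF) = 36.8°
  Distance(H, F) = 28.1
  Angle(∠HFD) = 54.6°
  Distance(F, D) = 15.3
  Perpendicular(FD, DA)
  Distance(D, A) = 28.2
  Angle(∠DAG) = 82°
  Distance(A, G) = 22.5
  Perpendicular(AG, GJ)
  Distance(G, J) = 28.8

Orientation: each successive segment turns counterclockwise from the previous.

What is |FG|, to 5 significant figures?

26.022

T is at the origin; TK runs at -152.8° with length 19.9, so K = (-17.699, -9.0962). TK is perpendicular to KH, so KH runs at -62.800°; with |KH| = 28.4, H = (-4.7178, -34.356). ∠KHF = 36.8° gives HF at 80.400° from the x-axis; with |HF| = 28.1, F = (-0.031603, -6.6492). ∠HFD = 54.6° gives FD at -154.20° from the x-axis; with |FD| = 15.3, D = (-13.806, -13.308). The perpendicularity gives DA at right angles to FD, so DA runs at -64.200°; with |DA| = 28.2, A = (-1.5330, -38.697). ∠DAG = 82.0° gives AG at 33.800° from the x-axis; with |AG| = 22.5, G = (17.164, -26.181). Then |FG| = |G − F| = 26.022.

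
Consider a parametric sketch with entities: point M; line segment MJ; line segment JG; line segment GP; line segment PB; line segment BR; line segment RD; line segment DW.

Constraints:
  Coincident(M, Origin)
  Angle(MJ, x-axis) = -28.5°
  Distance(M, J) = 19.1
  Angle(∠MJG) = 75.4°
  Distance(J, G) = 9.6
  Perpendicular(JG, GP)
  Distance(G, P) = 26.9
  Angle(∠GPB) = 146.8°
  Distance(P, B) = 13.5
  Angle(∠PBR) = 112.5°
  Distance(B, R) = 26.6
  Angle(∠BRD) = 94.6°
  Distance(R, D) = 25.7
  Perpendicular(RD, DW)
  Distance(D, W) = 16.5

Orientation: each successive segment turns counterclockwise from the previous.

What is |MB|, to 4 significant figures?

19.88

M is at the origin; MJ runs at -28.5° with length 19.1, so J = (16.79, -9.114). ∠MJG = 75.4° gives JG at 76.10° from the x-axis; with |JG| = 9.6, G = (19.09, 0.2051). JG is perpendicular to GP, so GP runs at 166.1°; with |GP| = 26.9, P = (-7.021, 6.667). ∠GPB = 146.8° gives PB at -160.7° from the x-axis; with |PB| = 13.5, B = (-19.76, 2.205). Then |MB| = |B − M| = 19.88.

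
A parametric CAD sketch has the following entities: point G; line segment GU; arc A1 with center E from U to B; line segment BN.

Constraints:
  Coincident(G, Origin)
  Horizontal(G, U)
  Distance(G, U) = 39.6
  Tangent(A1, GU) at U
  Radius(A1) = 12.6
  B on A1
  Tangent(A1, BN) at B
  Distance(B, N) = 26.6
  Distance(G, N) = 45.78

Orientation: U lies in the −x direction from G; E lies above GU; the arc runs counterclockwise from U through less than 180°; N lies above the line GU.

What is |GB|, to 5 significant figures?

29.460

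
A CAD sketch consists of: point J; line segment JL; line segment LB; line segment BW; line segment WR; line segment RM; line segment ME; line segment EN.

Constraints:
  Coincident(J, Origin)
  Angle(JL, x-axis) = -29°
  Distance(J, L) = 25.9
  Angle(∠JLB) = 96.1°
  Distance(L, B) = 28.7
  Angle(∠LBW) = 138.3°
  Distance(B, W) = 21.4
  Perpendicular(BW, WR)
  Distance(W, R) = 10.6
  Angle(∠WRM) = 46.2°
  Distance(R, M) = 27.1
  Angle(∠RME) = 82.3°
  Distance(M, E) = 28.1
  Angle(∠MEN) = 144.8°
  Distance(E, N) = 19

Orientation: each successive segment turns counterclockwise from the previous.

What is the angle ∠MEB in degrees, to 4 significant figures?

8.604°

∠WRM = 46.2° gives RM at -39.60° from the x-axis; with |RM| = 27.1, M = (47.05, 13.69). ∠RME = 82.3° gives ME at 58.10° from the x-axis; with |ME| = 28.1, E = (61.90, 37.55). Then cos ∠MEB = EM·EB / (|EM||EB|), giving 8.604°.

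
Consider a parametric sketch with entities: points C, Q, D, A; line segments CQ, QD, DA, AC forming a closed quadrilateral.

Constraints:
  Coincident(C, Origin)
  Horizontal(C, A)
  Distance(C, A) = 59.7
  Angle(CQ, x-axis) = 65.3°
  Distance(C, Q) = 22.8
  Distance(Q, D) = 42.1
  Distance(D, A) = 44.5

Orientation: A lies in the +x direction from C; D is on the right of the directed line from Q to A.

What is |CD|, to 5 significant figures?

28.319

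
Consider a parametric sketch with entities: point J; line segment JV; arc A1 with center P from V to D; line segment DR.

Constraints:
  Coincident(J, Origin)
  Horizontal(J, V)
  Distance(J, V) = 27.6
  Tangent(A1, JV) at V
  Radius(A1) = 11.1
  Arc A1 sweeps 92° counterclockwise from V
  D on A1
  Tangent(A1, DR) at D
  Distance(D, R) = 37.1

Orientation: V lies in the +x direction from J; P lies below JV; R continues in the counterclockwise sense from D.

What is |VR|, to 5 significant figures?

49.543

On A1, V sits at bearing 90° from P; a 92° counterclockwise sweep puts D at bearing 182°, so D = P + 11.1·(cos 182°, sin 182°) = (16.507, -11.487). The tangent condition forces PD to be normal to DR, so DR runs along (−sin 182°, cos 182°); with |DR| = 37.1, R = (17.802, -48.565). Then |VR| = |R − V| = 49.543.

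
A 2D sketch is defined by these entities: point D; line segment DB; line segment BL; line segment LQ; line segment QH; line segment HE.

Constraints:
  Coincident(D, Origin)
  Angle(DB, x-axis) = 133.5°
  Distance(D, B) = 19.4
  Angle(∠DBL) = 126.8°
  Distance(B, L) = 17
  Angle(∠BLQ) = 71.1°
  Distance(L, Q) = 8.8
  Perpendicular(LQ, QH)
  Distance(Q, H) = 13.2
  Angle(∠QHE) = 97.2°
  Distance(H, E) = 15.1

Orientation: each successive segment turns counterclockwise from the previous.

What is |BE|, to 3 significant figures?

11.7

LQ ⟂ QH, so QH runs at 25.6°; with |QH| = 13.2, H = (-14.5, 9.86). ∠QHE = 97.2° gives HE at 108° from the x-axis; with |HE| = 15.1, E = (-19.3, 24.2). Then |BE| = |E − B| = 11.7.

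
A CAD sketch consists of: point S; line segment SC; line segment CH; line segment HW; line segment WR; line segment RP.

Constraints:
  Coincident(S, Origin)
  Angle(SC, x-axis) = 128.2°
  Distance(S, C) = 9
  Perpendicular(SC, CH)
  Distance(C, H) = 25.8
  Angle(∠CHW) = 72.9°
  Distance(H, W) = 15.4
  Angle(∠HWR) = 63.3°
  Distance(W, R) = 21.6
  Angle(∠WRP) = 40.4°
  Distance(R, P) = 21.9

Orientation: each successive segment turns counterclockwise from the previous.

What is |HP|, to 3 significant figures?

2.04

S is at the origin; SC runs at 128.2° with length 9.0, so C = (-5.57, 7.07). SC is perpendicular to CH, so CH runs at -142°; with |CH| = 25.8, H = (-25.8, -8.88). ∠CHW = 72.9° gives HW at -34.7° from the x-axis; with |HW| = 15.4, W = (-13.2, -17.6). ∠HWR = 63.3° gives WR at 82.0° from the x-axis; with |WR| = 21.6, R = (-10.2, 3.74). ∠WRP = 40.4° gives RP at -138° from the x-axis; with |RP| = 21.9, P = (-26.6, -10.8). Then |HP| = |P − H| = 2.04.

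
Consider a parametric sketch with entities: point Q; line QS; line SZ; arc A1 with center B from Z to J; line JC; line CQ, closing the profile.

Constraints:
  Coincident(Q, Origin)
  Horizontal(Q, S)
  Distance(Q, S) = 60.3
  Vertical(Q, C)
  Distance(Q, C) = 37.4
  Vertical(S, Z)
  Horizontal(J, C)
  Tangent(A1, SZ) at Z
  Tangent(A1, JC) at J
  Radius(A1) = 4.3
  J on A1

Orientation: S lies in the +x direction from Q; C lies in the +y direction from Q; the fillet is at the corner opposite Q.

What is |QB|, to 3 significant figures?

65.1

Q is at the origin; Q and S share the same y with |QS| = 60.3 and S on the +x side, so S = (60.3, 0.00). Q and C share the same x with |QC| = 37.4 and C on the +y side, so C = (0.00, 37.4). The virtual corner opposite Q is at (60.3, 37.4). Since A1 is tangent to SZ there, BZ ⟂ SZ and the tangent condition forces BJ to be normal to JC, with radius 4.3, so the center B sits 4.3 in from both sides at B = (56.0, 33.1). Then |QB| = |B − Q| = 65.1.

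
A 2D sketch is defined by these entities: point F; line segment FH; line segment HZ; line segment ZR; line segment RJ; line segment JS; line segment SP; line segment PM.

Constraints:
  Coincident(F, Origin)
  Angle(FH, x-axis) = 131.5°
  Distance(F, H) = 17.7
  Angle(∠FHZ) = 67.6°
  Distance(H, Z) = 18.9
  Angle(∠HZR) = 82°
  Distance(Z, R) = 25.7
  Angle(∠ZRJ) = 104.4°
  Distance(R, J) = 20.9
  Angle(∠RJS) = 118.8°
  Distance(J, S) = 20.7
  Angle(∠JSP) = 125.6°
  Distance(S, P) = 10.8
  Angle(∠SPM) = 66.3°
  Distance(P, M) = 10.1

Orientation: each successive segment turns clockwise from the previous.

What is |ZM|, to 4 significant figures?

26.43

F is at the origin; FH runs at 131.5° with length 17.7, so H = (-11.73, 13.26). ∠FHZ = 67.6° gives HZ at 19.10° from the x-axis; with |HZ| = 18.9, Z = (6.131, 19.44). ∠HZR = 82.0° gives ZR at -78.90° from the x-axis; with |ZR| = 25.7, R = (11.08, -5.778). ∠ZRJ = 104.4° gives RJ at -154.5° from the x-axis; with |RJ| = 20.9, J = (-7.785, -14.78). ∠RJS = 118.8° gives JS at 144.3° from the x-axis; with |JS| = 20.7, S = (-24.60, -2.697). ∠JSP = 125.6° gives SP at 89.90° from the x-axis; with |SP| = 10.8, P = (-24.58, 8.103). ∠SPM = 66.3° gives PM at -23.80° from the x-axis; with |PM| = 10.1, M = (-15.34, 4.028). Then |ZM| = |M − Z| = 26.43.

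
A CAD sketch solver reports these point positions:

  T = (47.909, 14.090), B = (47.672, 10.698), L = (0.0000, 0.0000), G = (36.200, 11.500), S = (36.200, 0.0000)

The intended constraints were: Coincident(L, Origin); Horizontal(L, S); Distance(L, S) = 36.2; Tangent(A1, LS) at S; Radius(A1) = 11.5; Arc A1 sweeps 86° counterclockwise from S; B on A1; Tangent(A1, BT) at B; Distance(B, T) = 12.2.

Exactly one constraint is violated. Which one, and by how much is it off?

Distance(B, T) = 12.2 — off by 8.80.

L = (0.00, 0.00) ✓; L.y = 0.00, S.y = 0.00 ✓; |LS| = 36.20 ✓; ∠(GS, SL) = 90.00° ✓; |GS| = 11.50 ✓; bearing(G→B) − bearing(G→S) = 86.00° ✓; |GB| = 11.50 ✓; ∠(GB, BT) = 90.00° ✓; |BT| = 3.400 ✗.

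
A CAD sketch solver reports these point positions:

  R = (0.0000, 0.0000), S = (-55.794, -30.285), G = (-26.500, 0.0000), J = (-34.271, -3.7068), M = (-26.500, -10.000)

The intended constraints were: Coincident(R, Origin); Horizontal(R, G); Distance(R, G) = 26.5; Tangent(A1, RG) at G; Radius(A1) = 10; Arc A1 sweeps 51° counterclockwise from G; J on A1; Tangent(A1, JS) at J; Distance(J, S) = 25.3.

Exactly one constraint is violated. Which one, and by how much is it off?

Distance(J, S) = 25.3 — off by 8.90.

R = (0.00, 0.00) ✓; R.y = 0.00, G.y = 0.00 ✓; |RG| = 26.50 ✓; ∠(MG, GR) = 90.00° ✓; |MG| = 10.00 ✓; bearing(M→J) − bearing(M→G) = 51.00° ✓; |MJ| = 10.00 ✓; ∠(MJ, JS) = 90.00° ✓; |JS| = 34.20 ✗.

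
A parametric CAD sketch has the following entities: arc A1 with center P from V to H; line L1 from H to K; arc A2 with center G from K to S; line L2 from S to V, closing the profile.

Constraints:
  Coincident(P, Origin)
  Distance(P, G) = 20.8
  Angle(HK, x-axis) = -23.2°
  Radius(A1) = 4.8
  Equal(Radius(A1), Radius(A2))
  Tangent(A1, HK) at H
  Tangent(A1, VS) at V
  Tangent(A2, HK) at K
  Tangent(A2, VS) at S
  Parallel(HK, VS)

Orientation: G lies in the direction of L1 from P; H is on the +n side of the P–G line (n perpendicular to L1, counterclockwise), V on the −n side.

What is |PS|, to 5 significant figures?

21.347

The slot axis is L1's direction at -23.2°, so u = (cos -23.2°, sin -23.2°) = (0.91914, -0.39394) and n = (−sin -23.2°, cos -23.2°) = (0.39394, 0.91914). P is at the origin and G lies 20.8 along u from P, so G = 20.8·u = (19.118, -8.1940). Tangency of A1 to both parallel lines with radius 4.8 puts H and V at P ± 4.8·n: H = (1.8909, 4.4118), V = (-1.8909, -4.4118). Equal radii place K and S the same way about G: K = G + 4.8·n = (21.009, -3.7821), S = G − 4.8·n = (17.227, -12.606). Then |PS| = |S − P| = 21.347.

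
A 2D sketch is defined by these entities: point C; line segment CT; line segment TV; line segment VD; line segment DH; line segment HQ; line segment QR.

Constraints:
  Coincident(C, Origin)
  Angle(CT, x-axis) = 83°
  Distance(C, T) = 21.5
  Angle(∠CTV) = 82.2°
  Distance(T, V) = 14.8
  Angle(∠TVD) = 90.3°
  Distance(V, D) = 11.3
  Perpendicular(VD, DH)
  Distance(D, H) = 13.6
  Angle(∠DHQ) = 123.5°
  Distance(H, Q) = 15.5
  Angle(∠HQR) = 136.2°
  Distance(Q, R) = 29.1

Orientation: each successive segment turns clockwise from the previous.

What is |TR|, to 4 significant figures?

30.26

C is at the origin; CT runs at 83.0° with length 21.5, so T = (2.620, 21.34). ∠CTV = 82.2° gives TV at -14.80° from the x-axis; with |TV| = 14.8, V = (16.93, 17.56). ∠TVD = 90.3° gives VD at -104.5° from the x-axis; with |VD| = 11.3, D = (14.10, 6.619). VD is perpendicular to DH, so DH runs at 165.5°; with |DH| = 13.6, H = (0.9331, 10.02). ∠DHQ = 123.5° gives HQ at 109.0° from the x-axis; with |HQ| = 15.5, Q = (-4.113, 24.68). ∠HQR = 136.2° gives QR at 65.20° from the x-axis; with |QR| = 29.1, R = (8.093, 51.10). Then |TR| = |R − T| = 30.26.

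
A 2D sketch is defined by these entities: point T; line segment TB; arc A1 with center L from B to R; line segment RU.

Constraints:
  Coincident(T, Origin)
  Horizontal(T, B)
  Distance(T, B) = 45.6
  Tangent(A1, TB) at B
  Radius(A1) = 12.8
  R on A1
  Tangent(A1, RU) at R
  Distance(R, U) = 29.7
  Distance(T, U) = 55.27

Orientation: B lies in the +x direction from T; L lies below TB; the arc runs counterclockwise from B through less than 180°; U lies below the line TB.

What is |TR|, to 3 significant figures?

35.5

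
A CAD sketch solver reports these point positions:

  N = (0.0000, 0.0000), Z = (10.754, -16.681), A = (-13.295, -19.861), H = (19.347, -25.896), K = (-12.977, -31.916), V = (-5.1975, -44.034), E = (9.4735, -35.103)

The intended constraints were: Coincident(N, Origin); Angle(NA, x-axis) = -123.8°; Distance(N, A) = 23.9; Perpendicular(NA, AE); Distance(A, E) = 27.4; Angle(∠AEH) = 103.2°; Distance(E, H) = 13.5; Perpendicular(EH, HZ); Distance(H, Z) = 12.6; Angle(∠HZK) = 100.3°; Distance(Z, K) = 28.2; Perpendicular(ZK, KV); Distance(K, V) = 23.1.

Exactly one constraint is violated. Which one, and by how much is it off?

Distance(K, V) = 23.1 — off by 8.70.

N = (0.00, 0.00) ✓; NA at -123.8° ✓; |NA| = 23.90 ✓; ∠(NA, AE) = 90.00° ✓; |AE| = 27.40 ✓; ∠AEH = 103.2° ✓; |EH| = 13.50 ✓; ∠(EH, HZ) = 90.00° ✓; |HZ| = 12.60 ✓; ∠HZK = 100.3° ✓; |ZK| = 28.20 ✓; ∠(ZK, KV) = 90.00° ✓; |KV| = 14.40 ✗.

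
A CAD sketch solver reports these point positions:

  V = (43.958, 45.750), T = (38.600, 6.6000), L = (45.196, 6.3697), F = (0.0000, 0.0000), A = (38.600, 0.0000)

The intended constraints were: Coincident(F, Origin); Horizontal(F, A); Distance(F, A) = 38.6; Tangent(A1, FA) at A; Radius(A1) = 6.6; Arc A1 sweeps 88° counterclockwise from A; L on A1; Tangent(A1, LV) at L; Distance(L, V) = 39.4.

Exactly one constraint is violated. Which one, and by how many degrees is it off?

Tangent(A1, LV) at L — off by 3.80°.

F = (0.00, 0.00) ✓; F.y = 0.00, A.y = 0.00 ✓; |FA| = 38.60 ✓; ∠(TA, AF) = 90.00° ✓; |TA| = 6.600 ✓; bearing(T→L) − bearing(T→A) = 88.00° ✓; |TL| = 6.600 ✓; ∠(TL, LV) = 86.20° ✗; |LV| = 39.40 ✓.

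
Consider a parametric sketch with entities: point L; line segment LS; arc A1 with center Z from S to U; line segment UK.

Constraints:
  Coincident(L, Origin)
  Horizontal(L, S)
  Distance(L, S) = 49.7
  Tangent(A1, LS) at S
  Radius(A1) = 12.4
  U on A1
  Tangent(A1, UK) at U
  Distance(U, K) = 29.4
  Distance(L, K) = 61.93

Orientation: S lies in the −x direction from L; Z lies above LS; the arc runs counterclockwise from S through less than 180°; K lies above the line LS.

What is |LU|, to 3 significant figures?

40.5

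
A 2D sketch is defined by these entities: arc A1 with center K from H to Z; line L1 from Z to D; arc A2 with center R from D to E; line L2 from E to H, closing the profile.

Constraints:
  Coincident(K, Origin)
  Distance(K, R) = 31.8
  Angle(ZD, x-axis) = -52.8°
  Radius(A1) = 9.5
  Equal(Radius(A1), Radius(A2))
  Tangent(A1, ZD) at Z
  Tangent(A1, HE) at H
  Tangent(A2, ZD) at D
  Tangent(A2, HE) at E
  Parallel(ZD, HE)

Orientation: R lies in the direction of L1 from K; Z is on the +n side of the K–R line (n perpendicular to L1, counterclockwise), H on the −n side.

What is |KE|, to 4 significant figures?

33.19

The slot axis is L1's direction at -52.8°, so u = (cos -52.8°, sin -52.8°) = (0.6046, -0.7965) and n = (−sin -52.8°, cos -52.8°) = (0.7965, 0.6046). K is at the origin and R lies 31.8 along u from K, so R = 31.8·u = (19.23, -25.33). Tangency of A1 to both parallel lines with radius 9.5 puts Z and H at K ± 9.5·n: Z = (7.567, 5.744), H = (-7.567, -5.744). Equal radii place D and E the same way about R: D = R + 9.5·n = (26.79, -19.59), E = R − 9.5·n = (11.66, -31.07). Then |KE| = |E − K| = 33.19.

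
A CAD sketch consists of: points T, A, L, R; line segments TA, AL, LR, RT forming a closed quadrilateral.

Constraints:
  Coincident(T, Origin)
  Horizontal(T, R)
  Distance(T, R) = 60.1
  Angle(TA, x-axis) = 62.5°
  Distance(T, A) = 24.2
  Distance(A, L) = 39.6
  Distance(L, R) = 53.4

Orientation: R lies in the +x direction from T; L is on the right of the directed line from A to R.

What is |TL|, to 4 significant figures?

20.63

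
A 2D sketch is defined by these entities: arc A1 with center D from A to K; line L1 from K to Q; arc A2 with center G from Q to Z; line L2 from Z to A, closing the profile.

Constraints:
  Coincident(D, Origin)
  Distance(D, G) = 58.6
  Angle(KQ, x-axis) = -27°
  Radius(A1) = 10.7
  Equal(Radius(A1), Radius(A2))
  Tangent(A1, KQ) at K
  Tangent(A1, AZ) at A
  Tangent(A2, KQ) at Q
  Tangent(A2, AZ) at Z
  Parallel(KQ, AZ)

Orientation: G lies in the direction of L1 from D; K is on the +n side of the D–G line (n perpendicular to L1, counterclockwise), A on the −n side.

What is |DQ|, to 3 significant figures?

59.6

The slot axis is L1's direction at -27.0°, so u = (cos -27.0°, sin -27.0°) = (0.891, -0.454) and n = (−sin -27.0°, cos -27.0°) = (0.454, 0.891). D is at the origin and G lies 58.6 along u from D, so G = 58.6·u = (52.2, -26.6). Tangency of A1 to both parallel lines with radius 10.7 puts K and A at D ± 10.7·n: K = (4.86, 9.53), A = (-4.86, -9.53). Equal radii place Q and Z the same way about G: Q = G + 10.7·n = (57.1, -17.1), Z = G − 10.7·n = (47.4, -36.1). Then |DQ| = |Q − D| = 59.6.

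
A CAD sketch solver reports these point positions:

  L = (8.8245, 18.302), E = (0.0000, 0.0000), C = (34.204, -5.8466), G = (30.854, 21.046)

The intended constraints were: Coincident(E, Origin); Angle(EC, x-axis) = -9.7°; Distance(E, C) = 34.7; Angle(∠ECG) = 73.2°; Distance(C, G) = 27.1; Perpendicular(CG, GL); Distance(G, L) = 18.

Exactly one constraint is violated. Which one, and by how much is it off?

Distance(G, L) = 18 — off by 4.20.

E = (0.00, 0.00) ✓; EC at -9.700° ✓; |EC| = 34.70 ✓; ∠ECG = 73.20° ✓; |CG| = 27.10 ✓; ∠(CG, GL) = 90.00° ✓; |GL| = 22.20 ✗.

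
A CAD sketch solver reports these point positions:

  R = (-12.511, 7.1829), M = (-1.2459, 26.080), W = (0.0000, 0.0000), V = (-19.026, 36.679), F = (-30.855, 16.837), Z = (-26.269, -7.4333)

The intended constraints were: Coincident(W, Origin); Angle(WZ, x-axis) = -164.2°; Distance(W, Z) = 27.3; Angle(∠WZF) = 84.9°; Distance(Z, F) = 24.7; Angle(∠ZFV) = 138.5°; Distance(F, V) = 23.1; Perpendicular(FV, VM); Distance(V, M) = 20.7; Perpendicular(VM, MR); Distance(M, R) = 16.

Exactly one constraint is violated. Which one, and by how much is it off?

Distance(M, R) = 16 — off by 6.00.

W = (0.00, 0.00) ✓; WZ at -164.2° ✓; |WZ| = 27.30 ✓; ∠WZF = 84.90° ✓; |ZF| = 24.70 ✓; ∠ZFV = 138.5° ✓; |FV| = 23.10 ✓; ∠(FV, VM) = 90.00° ✓; |VM| = 20.70 ✓; ∠(VM, MR) = 90.00° ✓; |MR| = 22.00 ✗.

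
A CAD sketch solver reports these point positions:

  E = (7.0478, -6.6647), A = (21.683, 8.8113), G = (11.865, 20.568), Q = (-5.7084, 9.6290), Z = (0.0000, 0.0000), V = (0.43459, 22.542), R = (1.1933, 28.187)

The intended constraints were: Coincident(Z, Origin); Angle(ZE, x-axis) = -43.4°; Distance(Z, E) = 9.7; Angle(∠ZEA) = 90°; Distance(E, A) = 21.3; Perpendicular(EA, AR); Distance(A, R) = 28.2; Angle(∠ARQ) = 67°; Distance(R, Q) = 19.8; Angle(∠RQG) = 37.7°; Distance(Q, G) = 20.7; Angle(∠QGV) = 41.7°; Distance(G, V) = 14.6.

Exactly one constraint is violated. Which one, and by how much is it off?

Distance(G, V) = 14.6 — off by 3.00.

Z = (0.00, 0.00) ✓; ZE at -43.40° ✓; |ZE| = 9.700 ✓; ∠ZEA = 90.00° ✓; |EA| = 21.30 ✓; ∠(EA, AR) = 90.00° ✓; |AR| = 28.20 ✓; ∠ARQ = 67.00° ✓; |RQ| = 19.80 ✓; ∠RQG = 37.70° ✓; |QG| = 20.70 ✓; ∠QGV = 41.70° ✓; |GV| = 11.60 ✗.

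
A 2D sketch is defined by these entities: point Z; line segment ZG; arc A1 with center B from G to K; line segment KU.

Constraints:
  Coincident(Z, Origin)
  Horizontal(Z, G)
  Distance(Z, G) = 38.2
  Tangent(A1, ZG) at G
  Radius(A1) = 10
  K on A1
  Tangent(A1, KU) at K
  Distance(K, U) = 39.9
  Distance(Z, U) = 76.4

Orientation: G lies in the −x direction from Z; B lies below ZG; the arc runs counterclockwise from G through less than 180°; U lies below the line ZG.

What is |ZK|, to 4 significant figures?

47.71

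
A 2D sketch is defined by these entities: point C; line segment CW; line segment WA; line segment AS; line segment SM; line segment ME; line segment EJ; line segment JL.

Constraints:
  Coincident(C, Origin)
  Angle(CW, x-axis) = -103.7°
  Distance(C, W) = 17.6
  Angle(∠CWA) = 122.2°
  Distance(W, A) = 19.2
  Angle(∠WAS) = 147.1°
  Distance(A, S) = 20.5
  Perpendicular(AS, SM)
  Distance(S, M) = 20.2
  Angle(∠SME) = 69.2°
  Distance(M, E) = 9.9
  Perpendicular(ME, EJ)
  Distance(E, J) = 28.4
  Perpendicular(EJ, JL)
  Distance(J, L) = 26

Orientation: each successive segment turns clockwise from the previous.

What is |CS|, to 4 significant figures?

45.94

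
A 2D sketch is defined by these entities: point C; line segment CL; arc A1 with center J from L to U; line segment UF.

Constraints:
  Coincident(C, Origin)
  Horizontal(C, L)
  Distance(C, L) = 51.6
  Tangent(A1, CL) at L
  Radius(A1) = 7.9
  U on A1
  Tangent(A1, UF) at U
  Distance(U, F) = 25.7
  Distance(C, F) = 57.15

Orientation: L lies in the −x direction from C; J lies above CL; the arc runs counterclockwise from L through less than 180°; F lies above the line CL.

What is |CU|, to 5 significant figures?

44.553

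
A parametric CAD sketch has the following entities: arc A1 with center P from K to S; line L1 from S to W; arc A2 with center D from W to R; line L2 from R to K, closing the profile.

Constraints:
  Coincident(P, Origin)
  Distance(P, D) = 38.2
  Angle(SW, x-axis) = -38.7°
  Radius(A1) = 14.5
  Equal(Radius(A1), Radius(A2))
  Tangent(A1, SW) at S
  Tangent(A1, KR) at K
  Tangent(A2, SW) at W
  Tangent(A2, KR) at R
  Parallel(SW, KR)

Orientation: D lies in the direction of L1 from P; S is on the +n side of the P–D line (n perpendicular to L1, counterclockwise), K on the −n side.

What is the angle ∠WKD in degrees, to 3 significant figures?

16.4°

Tangency of A1 to both parallel lines with radius 14.5 puts S and K at P ± 14.5·n: S = (9.07, 11.3), K = (-9.07, -11.3). Equal radii place W and R the same way about D: W = D + 14.5·n = (38.9, -12.6), R = D − 14.5·n = (20.7, -35.2). Then cos ∠WKD = KW·KD / (|KW||KD|), giving 16.4°.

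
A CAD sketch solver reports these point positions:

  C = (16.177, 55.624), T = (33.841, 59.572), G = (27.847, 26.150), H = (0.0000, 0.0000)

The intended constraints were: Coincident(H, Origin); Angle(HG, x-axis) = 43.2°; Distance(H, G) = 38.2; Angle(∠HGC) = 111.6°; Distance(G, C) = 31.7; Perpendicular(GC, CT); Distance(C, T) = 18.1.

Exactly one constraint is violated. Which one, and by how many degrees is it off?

Perpendicular(GC, CT) — off by 9.00°.

H = (0.00, 0.00) ✓; HG at 43.20° ✓; |HG| = 38.20 ✓; ∠HGC = 111.6° ✓; |GC| = 31.70 ✓; ∠(GC, CT) = 99.00° ✗; |CT| = 18.10 ✓.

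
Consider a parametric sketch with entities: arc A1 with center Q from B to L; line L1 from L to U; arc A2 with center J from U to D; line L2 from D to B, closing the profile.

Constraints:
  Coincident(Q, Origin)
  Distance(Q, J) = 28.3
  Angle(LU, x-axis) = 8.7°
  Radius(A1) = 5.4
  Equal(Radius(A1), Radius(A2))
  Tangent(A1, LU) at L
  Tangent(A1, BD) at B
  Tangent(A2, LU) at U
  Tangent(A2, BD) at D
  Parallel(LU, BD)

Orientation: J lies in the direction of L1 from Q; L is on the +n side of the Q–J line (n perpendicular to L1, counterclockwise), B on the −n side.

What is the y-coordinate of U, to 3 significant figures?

9.62

The slot axis is L1's direction at 8.7°, so u = (cos 8.7°, sin 8.7°) = (0.988, 0.151) and n = (−sin 8.7°, cos 8.7°) = (-0.151, 0.988). Q is at the origin and J lies 28.3 along u from Q, so J = 28.3·u = (28.0, 4.28). Tangency of A1 to both parallel lines with radius 5.4 puts L and B at Q ± 5.4·n: L = (-0.817, 5.34), B = (0.817, -5.34). Equal radii place U and D the same way about J: U = J + 5.4·n = (27.2, 9.62), D = J − 5.4·n = (28.8, -1.06). So U.y = 9.62.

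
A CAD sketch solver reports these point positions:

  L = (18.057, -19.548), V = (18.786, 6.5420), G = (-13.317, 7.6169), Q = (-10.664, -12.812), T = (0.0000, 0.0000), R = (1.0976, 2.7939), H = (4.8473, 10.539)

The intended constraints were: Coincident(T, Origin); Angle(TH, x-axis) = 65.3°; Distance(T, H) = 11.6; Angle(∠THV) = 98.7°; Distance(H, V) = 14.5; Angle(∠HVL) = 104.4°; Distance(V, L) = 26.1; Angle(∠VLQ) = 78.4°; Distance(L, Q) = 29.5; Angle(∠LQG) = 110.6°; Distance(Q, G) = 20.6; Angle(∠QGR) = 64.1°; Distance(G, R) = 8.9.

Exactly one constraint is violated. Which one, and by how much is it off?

Distance(G, R) = 8.9 — off by 6.30.

T = (0.00, 0.00) ✓; TH at 65.30° ✓; |TH| = 11.60 ✓; ∠THV = 98.70° ✓; |HV| = 14.50 ✓; ∠HVL = 104.4° ✓; |VL| = 26.10 ✓; ∠VLQ = 78.40° ✓; |LQ| = 29.50 ✓; ∠LQG = 110.6° ✓; |QG| = 20.60 ✓; ∠QGR = 64.10° ✓; |GR| = 15.20 ✗.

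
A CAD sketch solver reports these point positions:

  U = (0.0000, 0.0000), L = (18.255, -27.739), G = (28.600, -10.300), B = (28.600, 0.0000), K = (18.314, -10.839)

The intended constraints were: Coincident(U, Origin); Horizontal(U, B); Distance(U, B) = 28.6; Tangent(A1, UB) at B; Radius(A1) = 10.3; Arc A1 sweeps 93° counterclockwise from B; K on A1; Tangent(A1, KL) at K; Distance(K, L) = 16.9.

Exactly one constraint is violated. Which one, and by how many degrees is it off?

Tangent(A1, KL) at K — off by 3.20°.

U = (0.00, 0.00) ✓; U.y = 0.00, B.y = 0.00 ✓; |UB| = 28.60 ✓; ∠(GB, BU) = 90.00° ✓; |GB| = 10.30 ✓; bearing(G→K) − bearing(G→B) = 93.00° ✓; |GK| = 10.30 ✓; ∠(GK, KL) = 93.20° ✗; |KL| = 16.90 ✓.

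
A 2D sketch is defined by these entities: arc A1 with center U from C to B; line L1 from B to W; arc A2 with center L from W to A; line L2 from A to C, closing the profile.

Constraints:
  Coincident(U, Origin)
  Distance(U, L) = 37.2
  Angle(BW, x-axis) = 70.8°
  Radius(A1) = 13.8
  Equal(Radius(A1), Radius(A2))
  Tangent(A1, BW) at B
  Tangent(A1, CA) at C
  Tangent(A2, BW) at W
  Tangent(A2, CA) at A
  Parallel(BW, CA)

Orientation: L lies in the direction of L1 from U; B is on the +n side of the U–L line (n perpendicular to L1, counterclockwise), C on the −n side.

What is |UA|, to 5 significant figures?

39.677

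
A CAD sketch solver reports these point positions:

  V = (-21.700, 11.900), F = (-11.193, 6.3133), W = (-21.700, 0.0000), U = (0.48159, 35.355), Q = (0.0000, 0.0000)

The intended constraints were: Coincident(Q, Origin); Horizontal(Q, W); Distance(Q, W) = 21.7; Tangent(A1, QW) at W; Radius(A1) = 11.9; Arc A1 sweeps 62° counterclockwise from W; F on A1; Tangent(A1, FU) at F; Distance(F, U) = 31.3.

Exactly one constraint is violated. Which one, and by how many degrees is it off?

Tangent(A1, FU) at F — off by 6.10°.

Q = (0.00, 0.00) ✓; Q.y = 0.00, W.y = 0.00 ✓; |QW| = 21.70 ✓; ∠(VW, WQ) = 90.00° ✓; |VW| = 11.90 ✓; bearing(V→F) − bearing(V→W) = 62.00° ✓; |VF| = 11.90 ✓; ∠(VF, FU) = 83.90° ✗; |FU| = 31.30 ✓.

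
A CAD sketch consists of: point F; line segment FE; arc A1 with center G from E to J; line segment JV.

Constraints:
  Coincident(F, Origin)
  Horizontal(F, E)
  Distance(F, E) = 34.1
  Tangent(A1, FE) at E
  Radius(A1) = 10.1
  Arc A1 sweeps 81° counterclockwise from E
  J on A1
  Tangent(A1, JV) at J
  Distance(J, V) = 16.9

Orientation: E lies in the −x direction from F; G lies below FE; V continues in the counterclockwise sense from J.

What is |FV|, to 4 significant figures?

53.09

F is at the origin; F and E share the same y with |FE| = 34.1 and E on the −x side, so E = (-34.10, 0.000). Since A1 is tangent to FE there, GE ⟂ FE, so G = E + (0, -10.1) = (-34.10, -10.10). On A1, E sits at bearing 90° from G; an 81° counterclockwise sweep puts J at bearing 171°, so J = G + 10.1·(cos 171°, sin 171°) = (-44.08, -8.520). A1 meets JV tangentially, so GJ is at right angles to JV, so JV runs along (−sin 171°, cos 171°); with |JV| = 16.9, V = (-46.72, -25.21). Then |FV| = |V − F| = 53.09.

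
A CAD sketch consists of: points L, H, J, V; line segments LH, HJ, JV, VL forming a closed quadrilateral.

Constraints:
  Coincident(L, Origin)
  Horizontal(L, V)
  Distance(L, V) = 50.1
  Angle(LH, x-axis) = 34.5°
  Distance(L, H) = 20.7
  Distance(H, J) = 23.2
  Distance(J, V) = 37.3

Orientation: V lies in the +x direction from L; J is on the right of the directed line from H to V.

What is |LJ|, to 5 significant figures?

18.460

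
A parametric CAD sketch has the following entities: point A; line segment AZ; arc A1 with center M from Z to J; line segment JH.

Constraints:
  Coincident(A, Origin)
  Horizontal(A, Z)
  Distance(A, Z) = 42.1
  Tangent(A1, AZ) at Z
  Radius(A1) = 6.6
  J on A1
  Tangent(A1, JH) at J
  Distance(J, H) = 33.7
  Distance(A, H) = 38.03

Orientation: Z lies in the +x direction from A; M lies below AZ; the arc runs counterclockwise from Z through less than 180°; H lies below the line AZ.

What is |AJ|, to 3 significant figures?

36.5

Checks: A.y = 0.00, Z.y = 0.00 ✓; |MJ| = 6.600 ✓; ∠(MJ, JH) = 90.00° ✓; |JH| = 33.70 ✓; |AH| = 38.03 ✓.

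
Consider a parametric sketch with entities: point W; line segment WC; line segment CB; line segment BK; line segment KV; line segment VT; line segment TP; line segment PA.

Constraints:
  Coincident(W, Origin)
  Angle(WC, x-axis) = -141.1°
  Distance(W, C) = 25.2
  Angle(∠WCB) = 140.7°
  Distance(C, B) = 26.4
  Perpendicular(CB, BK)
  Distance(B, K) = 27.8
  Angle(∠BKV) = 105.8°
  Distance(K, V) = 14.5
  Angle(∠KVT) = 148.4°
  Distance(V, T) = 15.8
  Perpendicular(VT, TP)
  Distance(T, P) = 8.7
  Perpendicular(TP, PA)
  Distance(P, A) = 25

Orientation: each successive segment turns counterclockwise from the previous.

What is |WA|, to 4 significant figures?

44.30

W is at the origin; WC runs at -141.1° with length 25.2, so C = (-19.61, -15.82). ∠WCB = 140.7° gives CB at -101.8° from the x-axis; with |CB| = 26.4, B = (-25.01, -41.67). CB is perpendicular to BK, so BK runs at -11.80°; with |BK| = 27.8, K = (2.202, -47.35). ∠BKV = 105.8° gives KV at 62.40° from the x-axis; with |KV| = 14.5, V = (8.920, -34.50). ∠KVT = 148.4° gives VT at 94.00° from the x-axis; with |VT| = 15.8, T = (7.818, -18.74). The perpendicularity gives TP at right angles to VT, so TP runs at -176.0°; with |TP| = 8.7, P = (-0.8611, -19.35). TP ⟂ PA, so PA runs at -86.00°; with |PA| = 25.0, A = (0.8828, -44.29). Then |WA| = |A − W| = 44.30.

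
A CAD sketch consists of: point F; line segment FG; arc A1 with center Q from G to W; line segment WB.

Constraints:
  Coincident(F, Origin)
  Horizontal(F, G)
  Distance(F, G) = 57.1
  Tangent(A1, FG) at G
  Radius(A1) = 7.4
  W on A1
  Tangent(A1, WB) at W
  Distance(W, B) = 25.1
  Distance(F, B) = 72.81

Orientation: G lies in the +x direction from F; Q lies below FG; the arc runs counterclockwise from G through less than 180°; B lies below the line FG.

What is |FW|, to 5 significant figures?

52.314

Checks: |QW| = 7.400 ✓; ∠(QW, WB) = 90.00° ✓; |WB| = 25.10 ✓; |FB| = 72.81 ✓.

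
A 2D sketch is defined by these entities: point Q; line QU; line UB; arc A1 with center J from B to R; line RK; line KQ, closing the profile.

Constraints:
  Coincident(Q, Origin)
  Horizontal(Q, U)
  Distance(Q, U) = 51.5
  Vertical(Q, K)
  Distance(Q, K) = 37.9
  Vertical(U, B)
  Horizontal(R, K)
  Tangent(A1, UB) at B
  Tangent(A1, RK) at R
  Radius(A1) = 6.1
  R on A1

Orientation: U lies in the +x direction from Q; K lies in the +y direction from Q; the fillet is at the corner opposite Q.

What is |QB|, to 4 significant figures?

60.53

Q is at the origin; Q and U share the same y with |QU| = 51.5 and U on the +x side, so U = (51.50, 0.000). Q and K share the same x with |QK| = 37.9 and K on the +y side, so K = (0.000, 37.90). The virtual corner opposite Q is at (51.50, 37.90). The tangent condition forces JB to be normal to UB and since A1 is tangent to RK there, JR ⟂ RK, with radius 6.1, so the center J sits 6.1 in from both sides at J = (45.40, 31.80). That places the tangent points at B = (51.50, 31.80) on UB and R = (45.40, 37.90) on RK. Then |QB| = |B − Q| = 60.53.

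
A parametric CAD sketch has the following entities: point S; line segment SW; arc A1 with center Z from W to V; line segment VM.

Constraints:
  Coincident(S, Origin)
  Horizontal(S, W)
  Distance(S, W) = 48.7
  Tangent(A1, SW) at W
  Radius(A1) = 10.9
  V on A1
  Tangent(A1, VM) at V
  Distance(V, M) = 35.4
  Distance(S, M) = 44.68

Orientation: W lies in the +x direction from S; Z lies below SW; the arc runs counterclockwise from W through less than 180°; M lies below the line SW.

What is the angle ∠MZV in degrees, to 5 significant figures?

72.886°

Checks: |ZV| = 10.90 ✓; ∠(ZV, VM) = 90.00° ✓; |VM| = 35.40 ✓; |SM| = 44.68 ✓.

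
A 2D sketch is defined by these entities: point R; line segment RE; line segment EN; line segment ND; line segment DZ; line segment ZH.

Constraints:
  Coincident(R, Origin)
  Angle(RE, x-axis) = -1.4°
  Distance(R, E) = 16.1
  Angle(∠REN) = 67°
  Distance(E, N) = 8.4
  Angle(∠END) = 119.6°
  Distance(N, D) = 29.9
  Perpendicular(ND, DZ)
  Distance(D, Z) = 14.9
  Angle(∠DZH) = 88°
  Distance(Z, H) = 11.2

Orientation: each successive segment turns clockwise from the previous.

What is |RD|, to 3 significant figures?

20.2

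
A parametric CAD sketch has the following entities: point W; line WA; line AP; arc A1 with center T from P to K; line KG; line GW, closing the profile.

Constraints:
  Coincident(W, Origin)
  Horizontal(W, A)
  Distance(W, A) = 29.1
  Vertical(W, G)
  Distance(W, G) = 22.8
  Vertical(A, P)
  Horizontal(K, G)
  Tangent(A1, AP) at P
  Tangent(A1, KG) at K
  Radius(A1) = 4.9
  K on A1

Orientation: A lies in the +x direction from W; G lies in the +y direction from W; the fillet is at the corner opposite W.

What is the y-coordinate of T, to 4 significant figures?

17.90

W is at the origin; WA is horizontal with |WA| = 29.1 and A on the +x side, so A = (29.10, 0.000). W and G share the same x with |WG| = 22.8 and G on the +y side, so G = (0.000, 22.80). The virtual corner opposite W is at (29.10, 22.80). Tangency of A1 to AP means the radius TP is perpendicular to AP and the tangent condition forces TK to be normal to KG, with radius 4.9, so the center T sits 4.9 in from both sides at T = (24.20, 17.90). So T.y = 17.90.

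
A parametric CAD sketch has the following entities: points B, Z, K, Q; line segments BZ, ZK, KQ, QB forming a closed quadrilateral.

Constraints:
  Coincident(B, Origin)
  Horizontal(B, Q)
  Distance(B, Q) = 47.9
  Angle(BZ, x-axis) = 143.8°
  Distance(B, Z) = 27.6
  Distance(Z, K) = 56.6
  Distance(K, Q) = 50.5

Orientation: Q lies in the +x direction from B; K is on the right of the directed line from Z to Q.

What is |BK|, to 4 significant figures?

32.41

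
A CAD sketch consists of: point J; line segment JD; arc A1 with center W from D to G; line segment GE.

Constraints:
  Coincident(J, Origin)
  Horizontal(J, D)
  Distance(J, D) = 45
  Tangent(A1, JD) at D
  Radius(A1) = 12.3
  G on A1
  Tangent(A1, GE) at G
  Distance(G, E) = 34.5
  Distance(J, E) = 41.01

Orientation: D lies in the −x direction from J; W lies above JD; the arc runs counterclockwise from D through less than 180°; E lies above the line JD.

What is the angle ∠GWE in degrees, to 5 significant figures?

70.378°

J is at the origin; J and D share the same y with |JD| = 45.0 and D on the −x side, so D = (-45.000, 0.0000). A1 meets JD tangentially, so WD is at right angles to JD, so W = D + (0, 12.3) = (-45.000, 12.300). Since WG ⟂ GE (tangency), |WE| = √(12.3² + 34.5²) = 36.627 regardless of where G sits on A1. So E lies on both circle(J, 41.01) and circle(W, 36.627); the above-JD intersection is E = (-17.873, 36.910). G is the foot of the tangent from E: G = (-34.156, 6.4947).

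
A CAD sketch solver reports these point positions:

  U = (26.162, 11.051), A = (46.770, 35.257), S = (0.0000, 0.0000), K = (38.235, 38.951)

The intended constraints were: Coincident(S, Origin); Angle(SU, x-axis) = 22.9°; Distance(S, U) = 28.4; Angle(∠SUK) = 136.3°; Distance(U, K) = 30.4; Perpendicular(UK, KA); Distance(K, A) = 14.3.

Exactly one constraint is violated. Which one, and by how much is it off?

Distance(K, A) = 14.3 — off by 5.00.

S = (0.00, 0.00) ✓; SU at 22.90° ✓; |SU| = 28.40 ✓; ∠SUK = 136.3° ✓; |UK| = 30.40 ✓; ∠(UK, KA) = 90.00° ✓; |KA| = 9.300 ✗.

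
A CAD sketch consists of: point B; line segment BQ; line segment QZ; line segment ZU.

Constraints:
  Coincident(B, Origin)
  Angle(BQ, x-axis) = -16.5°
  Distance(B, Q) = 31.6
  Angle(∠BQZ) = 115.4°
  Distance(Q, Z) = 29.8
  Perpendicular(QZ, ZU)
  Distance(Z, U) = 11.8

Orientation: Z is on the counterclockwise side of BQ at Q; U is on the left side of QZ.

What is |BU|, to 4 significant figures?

46.48

∠BQZ = 115.4°, so QZ runs at -16.5° + (180° − 115.4°) = 48.10° from the x-axis; with |QZ| = 29.8, Z = Q + 29.8·(cos 48.10°, sin 48.10°) = (50.20, 13.21). The perpendicularity gives ZU at right angles to QZ; with |ZU| = 11.8 on the left of QZ, U = Z + 11.8·(-0.7443, 0.6678) = (41.42, 21.09). Then |BU| = |U − B| = 46.48.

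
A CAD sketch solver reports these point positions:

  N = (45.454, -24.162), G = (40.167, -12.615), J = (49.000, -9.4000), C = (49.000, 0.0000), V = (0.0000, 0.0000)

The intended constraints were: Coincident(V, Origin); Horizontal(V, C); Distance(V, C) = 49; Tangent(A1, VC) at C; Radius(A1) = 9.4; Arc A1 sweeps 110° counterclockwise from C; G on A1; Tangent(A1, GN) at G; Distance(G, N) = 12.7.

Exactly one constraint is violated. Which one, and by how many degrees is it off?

Tangent(A1, GN) at G — off by 4.60°.

V = (0.00, 0.00) ✓; V.y = 0.00, C.y = 0.00 ✓; |VC| = 49.00 ✓; ∠(JC, CV) = 90.00° ✓; |JC| = 9.400 ✓; bearing(J→G) − bearing(J→C) = 110.0° ✓; |JG| = 9.400 ✓; ∠(JG, GN) = 85.40° ✗; |GN| = 12.70 ✓.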